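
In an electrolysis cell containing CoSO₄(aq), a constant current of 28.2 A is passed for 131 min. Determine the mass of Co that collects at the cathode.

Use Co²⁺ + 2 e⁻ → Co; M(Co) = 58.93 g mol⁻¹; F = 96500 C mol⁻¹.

Q = I·t = 28.20 A × 7860.0 s = 221700 C.
n(e⁻) = Q/F = 221700 / 96500 = 2.297 mol.
Co²⁺ + 2 e⁻ → Co, so n(Co) = n(e⁻)/2 = 1.148 mol.
m = n·M = 1.148 × 58.93 = 67.7 g.

67.7 g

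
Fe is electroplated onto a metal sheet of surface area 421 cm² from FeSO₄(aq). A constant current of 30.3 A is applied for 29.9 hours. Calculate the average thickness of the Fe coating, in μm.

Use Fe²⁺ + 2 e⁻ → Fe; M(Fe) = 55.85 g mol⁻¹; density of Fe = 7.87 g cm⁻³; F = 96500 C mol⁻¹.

2850 μm

Q = I·t = 30.30 × 107640 = 3261000 C; n(e⁻) = 33.80 mol.
n(Fe) = n(e⁻)/2 = 16.90 mol, so m = 16.90 × 55.85 = 943.8 g.
Volume = m/ρ = 943.8 / 7.87 = 119.9 cm³.
Thickness = V/A = 119.9 / 421 = 0.285 cm = 2850 μm.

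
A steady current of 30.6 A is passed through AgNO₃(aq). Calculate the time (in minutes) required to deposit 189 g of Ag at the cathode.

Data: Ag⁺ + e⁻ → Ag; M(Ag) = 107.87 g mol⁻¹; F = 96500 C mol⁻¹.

n(Ag) = m/M = 189 / 107.87 = 1.752 mol.
Each Ag atom requires 1 electron, so n(e⁻) = 1 × 1.752 = 1.752 mol.
Q = n(e⁻)·F = 1.752 × 96500 = 169100 C.
t = Q/I = 169100 / 30.60 A = 5525 s = 92.1 min.

92.1 min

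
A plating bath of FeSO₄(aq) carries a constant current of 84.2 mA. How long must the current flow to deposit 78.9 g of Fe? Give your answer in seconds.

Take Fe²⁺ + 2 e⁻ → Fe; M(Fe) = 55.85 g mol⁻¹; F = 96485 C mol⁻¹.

n(Fe) = m/M = 78.9 / 55.85 = 1.413 mol.
Each Fe atom requires 2 electrons, so n(e⁻) = 2 × 1.413 = 2.825 mol.
Q = n(e⁻)·F = 2.825 × 96485 = 272600 C.
t = Q/I = 272600 / 0.08420 A = 3238000 s.

3.24 × 10⁶ s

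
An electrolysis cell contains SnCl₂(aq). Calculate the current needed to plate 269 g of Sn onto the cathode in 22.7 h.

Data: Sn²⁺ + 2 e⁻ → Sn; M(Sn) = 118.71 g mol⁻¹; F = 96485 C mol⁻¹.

5.35 A

n(Sn) = 269 / 118.71 = 2.266 mol.
n(e⁻) = 2 × 2.266 = 4.532 mol.
Q = n(e⁻)·F = 4.532 × 96485 = 437300 C.
I = Q/t = 437300 / 81720 s = 5.35 A.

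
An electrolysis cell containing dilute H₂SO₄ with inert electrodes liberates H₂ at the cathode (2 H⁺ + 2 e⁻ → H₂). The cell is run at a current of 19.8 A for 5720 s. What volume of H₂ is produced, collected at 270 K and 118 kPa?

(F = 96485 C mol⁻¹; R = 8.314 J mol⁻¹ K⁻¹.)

11.2 L

Q = I·t = 19.80 A × 5720.0 s = 113300 C.
n(e⁻) = Q/F = 113300 / 96485 = 1.174 mol.
2 electrons are transferred per H₂ molecule, so n(H₂) = 1.174 / 2 = 0.5869 mol.
V = nRT/P = (0.5869 × 8.314 × 270) / (118 × 10³ Pa) = 0.0112 m³ = 11.2 L.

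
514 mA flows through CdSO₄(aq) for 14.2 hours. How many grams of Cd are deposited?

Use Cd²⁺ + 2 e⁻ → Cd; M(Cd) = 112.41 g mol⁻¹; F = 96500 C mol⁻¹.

15.3 g

Q = I·t = 0.5140 A × 51120 s = 26280 C.
n(e⁻) = Q/F = 26280 / 96500 = 0.2723 mol.
Cd²⁺ + 2 e⁻ → Cd, so n(Cd) = n(e⁻)/2 = 0.1361 mol.
m = n·M = 0.1361 × 112.41 = 15.3 g.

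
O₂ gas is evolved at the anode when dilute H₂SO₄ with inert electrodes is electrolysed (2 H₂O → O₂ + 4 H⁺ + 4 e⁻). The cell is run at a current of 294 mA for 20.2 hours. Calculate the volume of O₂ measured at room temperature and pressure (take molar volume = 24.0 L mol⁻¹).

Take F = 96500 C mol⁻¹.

Q = I·t = 0.2940 A × 72720 s = 21380 C.
n(e⁻) = Q/F = 21380 / 96500 = 0.2216 mol.
4 electrons are transferred per O₂ molecule, so n(O₂) = 0.2216 / 4 = 0.05539 mol.
V = n × V_m = 0.05539 × 24.0 = 1.33 L.

1.33 L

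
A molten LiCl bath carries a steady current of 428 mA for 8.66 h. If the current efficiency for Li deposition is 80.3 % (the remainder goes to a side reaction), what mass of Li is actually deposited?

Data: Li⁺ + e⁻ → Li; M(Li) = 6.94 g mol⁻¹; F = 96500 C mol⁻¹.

0.771 g

Q = I·t = 0.4280 × 31176 = 13340 C.
n(e⁻) = 13340/96500 = 0.1383 mol; theoretically n(Li) = 0.1383/1 = 0.1383 mol, m_theo = 0.9596 g.
At 80.3 % efficiency, m_actual = 0.803 × 0.9596 = 0.771 g.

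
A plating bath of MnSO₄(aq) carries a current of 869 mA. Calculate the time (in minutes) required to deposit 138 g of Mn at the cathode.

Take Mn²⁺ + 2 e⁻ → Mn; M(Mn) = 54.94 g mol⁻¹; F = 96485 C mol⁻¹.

9300 min

n(Mn) = m/M = 138 / 54.94 = 2.512 mol.
Each Mn atom requires 2 electrons, so n(e⁻) = 2 × 2.512 = 5.024 mol.
Q = n(e⁻)·F = 5.024 × 96485 = 484700 C.
t = Q/I = 484700 / 0.8690 A = 557800 s = 9300 min.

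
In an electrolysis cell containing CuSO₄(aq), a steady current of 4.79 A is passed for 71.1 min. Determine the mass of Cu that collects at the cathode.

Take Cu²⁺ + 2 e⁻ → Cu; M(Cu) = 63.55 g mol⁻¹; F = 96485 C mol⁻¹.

Q = I·t = 4.790 A × 4266.0 s = 20430 C.
n(e⁻) = Q/F = 20430 / 96485 = 0.2118 mol.
Cu²⁺ + 2 e⁻ → Cu, so n(Cu) = n(e⁻)/2 = 0.1059 mol.
m = n·M = 0.1059 × 63.55 = 6.73 g.

6.73 g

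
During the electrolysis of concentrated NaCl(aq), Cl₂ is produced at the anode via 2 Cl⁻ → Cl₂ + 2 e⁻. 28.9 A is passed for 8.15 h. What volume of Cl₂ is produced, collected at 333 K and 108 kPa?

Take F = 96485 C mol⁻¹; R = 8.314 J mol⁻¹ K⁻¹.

113 L

Q = I·t = 28.90 A × 29340 s = 847900 C.
n(e⁻) = Q/F = 847900 / 96485 = 8.788 mol.
2 electrons are transferred per Cl₂ molecule, so n(Cl₂) = 8.788 / 2 = 4.394 mol.
V = nRT/P = (4.394 × 8.314 × 333) / (108 × 10³ Pa) = 0.113 m³ = 113 L.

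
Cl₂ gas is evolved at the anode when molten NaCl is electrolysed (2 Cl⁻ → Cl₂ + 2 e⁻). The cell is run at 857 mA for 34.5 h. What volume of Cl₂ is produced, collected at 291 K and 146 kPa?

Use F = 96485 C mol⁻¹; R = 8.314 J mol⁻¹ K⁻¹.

Q = I·t = 0.8570 A × 124200 s = 106400 C.
n(e⁻) = Q/F = 106400 / 96485 = 1.103 mol.
2 electrons are transferred per Cl₂ molecule, so n(Cl₂) = 1.103 / 2 = 0.5516 mol.
V = nRT/P = (0.5516 × 8.314 × 291) / (146 × 10³ Pa) = 0.00914 m³ = 9.14 L.

9.14 L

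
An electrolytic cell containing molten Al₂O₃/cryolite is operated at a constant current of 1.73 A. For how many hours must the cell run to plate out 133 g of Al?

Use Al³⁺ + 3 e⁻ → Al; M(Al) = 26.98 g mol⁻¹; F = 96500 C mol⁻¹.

229 h

n(Al) = m/M = 133 / 26.98 = 4.930 mol.
Each Al atom requires 3 electrons, so n(e⁻) = 3 × 4.930 = 14.79 mol.
Q = n(e⁻)·F = 14.79 × 96500 = 1427000 C.
t = Q/I = 1427000 / 1.730 A = 824900 s = 229 h.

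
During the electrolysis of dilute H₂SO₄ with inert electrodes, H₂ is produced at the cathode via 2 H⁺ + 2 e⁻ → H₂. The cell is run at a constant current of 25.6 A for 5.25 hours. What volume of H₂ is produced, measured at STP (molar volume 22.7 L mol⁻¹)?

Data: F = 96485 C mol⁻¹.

56.9 L

Q = I·t = 25.60 A × 18900 s = 483800 C.
n(e⁻) = Q/F = 483800 / 96485 = 5.015 mol.
2 electrons are transferred per H₂ molecule, so n(H₂) = 5.015 / 2 = 2.507 mol.
V = n × V_m = 2.507 × 22.7 = 56.9 L.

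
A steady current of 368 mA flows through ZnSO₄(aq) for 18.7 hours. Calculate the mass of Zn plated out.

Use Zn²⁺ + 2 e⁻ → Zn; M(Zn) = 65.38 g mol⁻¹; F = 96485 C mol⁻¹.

8.39 g

Q = I·t = 0.3680 A × 67320 s = 24770 C.
n(e⁻) = Q/F = 24770 / 96485 = 0.2568 mol.
Zn²⁺ + 2 e⁻ → Zn, so n(Zn) = n(e⁻)/2 = 0.1284 mol.
m = n·M = 0.1284 × 65.38 = 8.39 g.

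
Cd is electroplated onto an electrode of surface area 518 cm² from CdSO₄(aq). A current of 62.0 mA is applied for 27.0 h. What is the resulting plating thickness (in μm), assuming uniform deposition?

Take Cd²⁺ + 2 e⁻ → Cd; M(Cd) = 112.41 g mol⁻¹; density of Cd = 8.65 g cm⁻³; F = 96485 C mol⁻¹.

7.83 μm

Q = I·t = 0.06200 × 97200 = 6026 C; n(e⁻) = 0.06246 mol.
n(Cd) = n(e⁻)/2 = 0.03123 mol, so m = 0.03123 × 112.41 = 3.511 g.
Volume = m/ρ = 3.511 / 8.65 = 0.4058 cm³.
Thickness = V/A = 0.4058 / 518 = 7.83 × 10⁻⁴ cm = 7.83 μm.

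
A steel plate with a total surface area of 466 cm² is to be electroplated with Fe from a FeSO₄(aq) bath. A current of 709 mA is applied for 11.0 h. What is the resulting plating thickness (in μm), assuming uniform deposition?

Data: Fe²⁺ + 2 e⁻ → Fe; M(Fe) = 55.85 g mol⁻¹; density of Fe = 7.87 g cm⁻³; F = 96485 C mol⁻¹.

Q = I·t = 0.7090 × 39600 = 28080 C; n(e⁻) = 0.2910 mol.
n(Fe) = n(e⁻)/2 = 0.1455 mol, so m = 0.1455 × 55.85 = 8.126 g.
Volume = m/ρ = 8.126 / 7.87 = 1.033 cm³.
Thickness = V/A = 1.033 / 466 = 0.00222 cm = 22.2 μm.

22.2 μm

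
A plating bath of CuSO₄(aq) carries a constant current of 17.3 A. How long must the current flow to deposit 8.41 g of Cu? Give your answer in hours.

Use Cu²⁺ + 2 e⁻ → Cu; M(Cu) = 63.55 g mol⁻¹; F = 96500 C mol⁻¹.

0.410 h

n(Cu) = m/M = 8.41 / 63.55 = 0.1323 mol.
Each Cu atom requires 2 electrons, so n(e⁻) = 2 × 0.1323 = 0.2647 mol.
Q = n(e⁻)·F = 0.2647 × 96500 = 25540 C.
t = Q/I = 25540 / 17.30 A = 1476 s = 0.410 h.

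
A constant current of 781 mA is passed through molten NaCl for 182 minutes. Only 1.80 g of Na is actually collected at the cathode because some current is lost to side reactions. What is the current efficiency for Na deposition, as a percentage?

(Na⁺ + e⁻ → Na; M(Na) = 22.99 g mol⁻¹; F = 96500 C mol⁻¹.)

88.6 %

Q = I·t = 0.7810 × 10920 = 8529 C; n(e⁻) = 8529/96500 = 0.08838 mol.
Theoretical n(Na) = n(e⁻)/1 = 0.08838 mol, i.e. m_theo = 0.08838 × 22.99 = 2.032 g.
Efficiency = m_actual / m_theo = 1.80 / 2.032 = 88.6 %.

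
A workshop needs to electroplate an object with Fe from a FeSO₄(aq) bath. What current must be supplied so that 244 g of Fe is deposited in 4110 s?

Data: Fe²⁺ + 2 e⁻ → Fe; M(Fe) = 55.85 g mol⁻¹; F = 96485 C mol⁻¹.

n(Fe) = 244 / 55.85 = 4.369 mol.
n(e⁻) = 2 × 4.369 = 8.738 mol.
Q = n(e⁻)·F = 8.738 × 96485 = 843100 C.
I = Q/t = 843100 / 4110.0 s = 205 A.

205 A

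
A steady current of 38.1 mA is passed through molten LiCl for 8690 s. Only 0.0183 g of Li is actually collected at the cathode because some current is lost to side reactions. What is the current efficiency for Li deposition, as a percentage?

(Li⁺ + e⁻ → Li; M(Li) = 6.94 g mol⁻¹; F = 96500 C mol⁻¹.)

Q = I·t = 0.03810 × 8690.0 = 331.1 C; n(e⁻) = 331.1/96500 = 0.003431 mol.
Theoretical n(Li) = n(e⁻)/1 = 0.003431 mol, i.e. m_theo = 0.003431 × 6.94 = 0.02381 g.
Efficiency = m_actual / m_theo = 0.0183 / 0.02381 = 76.9 %.

76.9 %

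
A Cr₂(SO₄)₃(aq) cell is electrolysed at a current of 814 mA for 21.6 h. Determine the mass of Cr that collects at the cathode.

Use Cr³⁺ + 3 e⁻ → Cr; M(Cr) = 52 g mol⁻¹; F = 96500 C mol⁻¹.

11.4 g

Q = I·t = 0.8140 A × 77760 s = 63300 C.
n(e⁻) = Q/F = 63300 / 96500 = 0.6559 mol.
Cr³⁺ + 3 e⁻ → Cr, so n(Cr) = n(e⁻)/3 = 0.2186 mol.
m = n·M = 0.2186 × 52 = 11.4 g.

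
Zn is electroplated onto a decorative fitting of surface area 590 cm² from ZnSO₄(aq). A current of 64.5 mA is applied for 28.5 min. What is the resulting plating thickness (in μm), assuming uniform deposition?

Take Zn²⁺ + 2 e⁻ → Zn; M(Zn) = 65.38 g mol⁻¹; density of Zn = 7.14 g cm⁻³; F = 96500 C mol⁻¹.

0.0887 μm

Q = I·t = 0.06450 × 1710.0 = 110.3 C; n(e⁻) = 0.001143 mol.
n(Zn) = n(e⁻)/2 = 0.0005715 mol, so m = 0.0005715 × 65.38 = 0.03736 g.
Volume = m/ρ = 0.03736 / 7.14 = 0.005233 cm³.
Thickness = V/A = 0.005233 / 590 = 8.87 × 10⁻⁶ cm = 0.0887 μm.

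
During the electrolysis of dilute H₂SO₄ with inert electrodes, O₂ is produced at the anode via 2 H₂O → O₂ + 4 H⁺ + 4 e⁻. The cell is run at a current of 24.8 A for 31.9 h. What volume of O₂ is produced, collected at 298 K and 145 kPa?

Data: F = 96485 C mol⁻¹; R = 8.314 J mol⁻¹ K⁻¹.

126 L

Q = I·t = 24.80 A × 114840 s = 2848000 C.
n(e⁻) = Q/F = 2848000 / 96485 = 29.52 mol.
4 electrons are transferred per O₂ molecule, so n(O₂) = 29.52 / 4 = 7.379 mol.
V = nRT/P = (7.379 × 8.314 × 298) / (145 × 10³ Pa) = 0.126 m³ = 126 L.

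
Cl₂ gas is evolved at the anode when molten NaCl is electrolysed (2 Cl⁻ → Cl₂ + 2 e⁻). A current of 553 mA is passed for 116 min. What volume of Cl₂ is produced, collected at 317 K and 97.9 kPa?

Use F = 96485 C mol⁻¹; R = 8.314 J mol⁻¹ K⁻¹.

Q = I·t = 0.5530 A × 6960.0 s = 3849 C.
n(e⁻) = Q/F = 3849 / 96485 = 0.03989 mol.
2 electrons are transferred per Cl₂ molecule, so n(Cl₂) = 0.03989 / 2 = 0.01995 mol.
V = nRT/P = (0.01995 × 8.314 × 317) / (97.9 × 10³ Pa) = 5.37 × 10⁻⁴ m³ = 0.537 L.

0.537 L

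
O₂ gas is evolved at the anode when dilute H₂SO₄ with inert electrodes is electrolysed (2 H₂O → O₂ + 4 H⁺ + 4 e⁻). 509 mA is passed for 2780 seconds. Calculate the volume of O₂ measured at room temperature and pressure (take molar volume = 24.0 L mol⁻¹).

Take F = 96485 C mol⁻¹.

Q = I·t = 0.5090 A × 2780.0 s = 1415 C.
n(e⁻) = Q/F = 1415 / 96485 = 0.01467 mol.
4 electrons are transferred per O₂ molecule, so n(O₂) = 0.01467 / 4 = 0.003666 mol.
V = n × V_m = 0.003666 × 24.0 = 0.0880 L.

0.0880 L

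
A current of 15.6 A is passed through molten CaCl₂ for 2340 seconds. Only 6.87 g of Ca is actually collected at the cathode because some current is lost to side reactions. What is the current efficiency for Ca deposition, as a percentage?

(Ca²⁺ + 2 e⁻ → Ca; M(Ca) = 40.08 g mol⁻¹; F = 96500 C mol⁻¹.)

Q = I·t = 15.60 × 2340.0 = 36500 C; n(e⁻) = 36500/96500 = 0.3783 mol.
Theoretical n(Ca) = n(e⁻)/2 = 0.1891 mol, i.e. m_theo = 0.1891 × 40.08 = 7.581 g.
Efficiency = m_actual / m_theo = 6.87 / 7.581 = 90.6 %.

90.6 %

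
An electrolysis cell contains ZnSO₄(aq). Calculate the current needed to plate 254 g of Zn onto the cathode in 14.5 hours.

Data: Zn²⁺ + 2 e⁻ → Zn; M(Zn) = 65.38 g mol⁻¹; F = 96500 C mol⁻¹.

n(Zn) = 254 / 65.38 = 3.885 mol.
n(e⁻) = 2 × 3.885 = 7.770 mol.
Q = n(e⁻)·F = 7.770 × 96500 = 749800 C.
I = Q/t = 749800 / 52200 s = 14.4 A.

14.4 A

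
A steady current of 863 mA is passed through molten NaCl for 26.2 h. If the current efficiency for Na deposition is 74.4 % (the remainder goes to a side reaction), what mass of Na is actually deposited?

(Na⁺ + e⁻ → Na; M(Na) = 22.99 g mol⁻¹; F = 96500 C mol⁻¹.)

Q = I·t = 0.8630 × 94320 = 81400 C.
n(e⁻) = 81400/96500 = 0.8435 mol; theoretically n(Na) = 0.8435/1 = 0.8435 mol, m_theo = 19.39 g.
At 74.4 % efficiency, m_actual = 0.744 × 19.39 = 14.4 g.

14.4 g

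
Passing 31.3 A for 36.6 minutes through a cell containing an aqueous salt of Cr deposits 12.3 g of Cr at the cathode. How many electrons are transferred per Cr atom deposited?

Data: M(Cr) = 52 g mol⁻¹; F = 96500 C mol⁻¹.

3

Q = I·t = 31.30 A × 2196.0 s = 68730 C, so n(e⁻) = 68730/96500 = 0.7123 mol.
n(Cr) deposited = 12.3 / 52 = 0.2365 mol.
Electrons per atom = n(e⁻)/n(Cr) = 0.7123 / 0.2365 = 3.01 ≈ 3, so the ion is Cr³⁺.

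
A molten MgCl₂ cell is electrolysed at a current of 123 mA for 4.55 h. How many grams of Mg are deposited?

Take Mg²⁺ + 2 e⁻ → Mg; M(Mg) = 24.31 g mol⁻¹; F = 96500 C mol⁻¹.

Q = I·t = 0.1230 A × 16380 s = 2015 C.
n(e⁻) = Q/F = 2015 / 96500 = 0.02088 mol.
Mg²⁺ + 2 e⁻ → Mg, so n(Mg) = n(e⁻)/2 = 0.01044 mol.
m = n·M = 0.01044 × 24.31 = 0.254 g.

0.254 g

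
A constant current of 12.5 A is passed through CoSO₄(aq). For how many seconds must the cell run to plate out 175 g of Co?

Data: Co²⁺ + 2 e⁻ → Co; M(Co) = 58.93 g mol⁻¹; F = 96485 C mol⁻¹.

45800 s

n(Co) = m/M = 175 / 58.93 = 2.970 mol.
Each Co atom requires 2 electrons, so n(e⁻) = 2 × 2.970 = 5.939 mol.
Q = n(e⁻)·F = 5.939 × 96485 = 573000 C.
t = Q/I = 573000 / 12.50 A = 45840 s.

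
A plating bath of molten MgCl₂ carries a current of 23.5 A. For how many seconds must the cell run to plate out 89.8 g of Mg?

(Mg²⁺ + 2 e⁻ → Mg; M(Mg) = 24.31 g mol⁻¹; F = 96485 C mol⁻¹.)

n(Mg) = m/M = 89.8 / 24.31 = 3.694 mol.
Each Mg atom requires 2 electrons, so n(e⁻) = 2 × 3.694 = 7.388 mol.
Q = n(e⁻)·F = 7.388 × 96485 = 712800 C.
t = Q/I = 712800 / 23.50 A = 30330 s.

30300 s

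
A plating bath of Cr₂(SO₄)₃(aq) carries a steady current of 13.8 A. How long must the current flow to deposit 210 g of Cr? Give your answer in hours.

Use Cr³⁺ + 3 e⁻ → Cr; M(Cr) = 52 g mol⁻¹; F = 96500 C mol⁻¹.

n(Cr) = m/M = 210 / 52 = 4.038 mol.
Each Cr atom requires 3 electrons, so n(e⁻) = 3 × 4.038 = 12.12 mol.
Q = n(e⁻)·F = 12.12 × 96500 = 1169000 C.
t = Q/I = 1169000 / 13.80 A = 84720 s = 23.5 h.

23.5 h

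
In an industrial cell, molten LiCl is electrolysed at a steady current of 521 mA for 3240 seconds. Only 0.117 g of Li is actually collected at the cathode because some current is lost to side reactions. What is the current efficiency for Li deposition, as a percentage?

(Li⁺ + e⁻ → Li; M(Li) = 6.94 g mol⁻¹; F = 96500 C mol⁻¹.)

96.4 %

Q = I·t = 0.5210 × 3240.0 = 1688 C; n(e⁻) = 1688/96500 = 0.01749 mol.
Theoretical n(Li) = n(e⁻)/1 = 0.01749 mol, i.e. m_theo = 0.01749 × 6.94 = 0.1214 g.
Efficiency = m_actual / m_theo = 0.117 / 0.1214 = 96.4 %.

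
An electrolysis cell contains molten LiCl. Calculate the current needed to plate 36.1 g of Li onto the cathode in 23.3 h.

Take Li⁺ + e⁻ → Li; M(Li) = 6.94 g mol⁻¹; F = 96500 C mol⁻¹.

n(Li) = 36.1 / 6.94 = 5.202 mol.
n(e⁻) = 1 × 5.202 = 5.202 mol.
Q = n(e⁻)·F = 5.202 × 96500 = 502000 C.
I = Q/t = 502000 / 83880 s = 5.98 A.

5.98 A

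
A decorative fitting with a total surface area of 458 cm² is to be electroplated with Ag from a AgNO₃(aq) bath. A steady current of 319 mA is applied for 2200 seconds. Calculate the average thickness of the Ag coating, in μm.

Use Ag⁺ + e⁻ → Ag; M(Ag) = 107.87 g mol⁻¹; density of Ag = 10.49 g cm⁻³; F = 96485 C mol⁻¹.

Q = I·t = 0.3190 × 2200.0 = 701.8 C; n(e⁻) = 0.007274 mol.
n(Ag) = n(e⁻)/1 = 0.007274 mol, so m = 0.007274 × 107.87 = 0.7846 g.
Volume = m/ρ = 0.7846 / 10.49 = 0.07480 cm³.
Thickness = V/A = 0.07480 / 458 = 1.63 × 10⁻⁴ cm = 1.63 μm.

1.63 μm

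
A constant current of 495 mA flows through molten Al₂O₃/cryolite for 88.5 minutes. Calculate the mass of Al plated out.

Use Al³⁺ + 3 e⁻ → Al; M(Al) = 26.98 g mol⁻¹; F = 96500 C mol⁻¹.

0.245 g

Q = I·t = 0.4950 A × 5310.0 s = 2628 C.
n(e⁻) = Q/F = 2628 / 96500 = 0.02724 mol.
Al³⁺ + 3 e⁻ → Al, so n(Al) = n(e⁻)/3 = 0.009079 mol.
m = n·M = 0.009079 × 26.98 = 0.245 g.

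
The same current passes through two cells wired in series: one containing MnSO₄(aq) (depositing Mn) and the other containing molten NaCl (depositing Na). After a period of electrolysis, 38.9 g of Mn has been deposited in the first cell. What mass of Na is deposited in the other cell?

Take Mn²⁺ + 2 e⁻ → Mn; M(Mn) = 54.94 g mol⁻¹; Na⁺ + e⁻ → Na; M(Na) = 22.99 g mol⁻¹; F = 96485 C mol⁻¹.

32.6 g

n(Mn) = 38.9 / 54.94 = 0.7080 mol.
Since Mn²⁺ + 2 e⁻ → Mn, n(e⁻) passed = 2 × 0.7080 = 1.416 mol.
Cells in series carry the same charge, so the same 1.416 mol of electrons passes through cell 2.
Na⁺ + e⁻ → Na, so n(Na) = 1.416 / 1 = 1.416 mol.
m(Na) = 1.416 × 22.99 = 32.6 g.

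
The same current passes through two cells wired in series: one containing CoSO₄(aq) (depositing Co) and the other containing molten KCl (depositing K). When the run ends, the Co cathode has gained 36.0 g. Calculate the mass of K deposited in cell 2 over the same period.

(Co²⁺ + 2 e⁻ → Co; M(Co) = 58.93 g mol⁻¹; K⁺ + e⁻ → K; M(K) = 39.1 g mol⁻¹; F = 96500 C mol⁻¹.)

n(Co) = 36.0 / 58.93 = 0.6109 mol.
Since Co²⁺ + 2 e⁻ → Co, n(e⁻) passed = 2 × 0.6109 = 1.222 mol.
Cells in series carry the same charge, so the same 1.222 mol of electrons passes through cell 2.
K⁺ + e⁻ → K, so n(K) = 1.222 / 1 = 1.222 mol.
m(K) = 1.222 × 39.1 = 47.8 g.

47.8 g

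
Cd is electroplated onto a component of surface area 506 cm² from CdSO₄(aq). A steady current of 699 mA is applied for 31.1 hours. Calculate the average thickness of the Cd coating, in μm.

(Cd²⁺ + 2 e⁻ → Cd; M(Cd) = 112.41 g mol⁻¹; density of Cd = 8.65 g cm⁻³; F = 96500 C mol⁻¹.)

104 μm

Q = I·t = 0.6990 × 111960 = 78260 C; n(e⁻) = 0.8110 mol.
n(Cd) = n(e⁻)/2 = 0.4055 mol, so m = 0.4055 × 112.41 = 45.58 g.
Volume = m/ρ = 45.58 / 8.65 = 5.270 cm³.
Thickness = V/A = 5.270 / 506 = 0.0104 cm = 104 μm.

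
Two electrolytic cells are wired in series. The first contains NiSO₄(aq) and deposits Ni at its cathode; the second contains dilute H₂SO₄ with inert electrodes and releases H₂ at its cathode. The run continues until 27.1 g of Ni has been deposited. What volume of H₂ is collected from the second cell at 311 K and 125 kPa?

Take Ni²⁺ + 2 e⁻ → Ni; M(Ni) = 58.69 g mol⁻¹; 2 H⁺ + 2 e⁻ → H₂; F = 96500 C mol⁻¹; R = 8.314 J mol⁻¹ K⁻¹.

n(Ni) = 27.1 / 58.69 = 0.4617 mol, so n(e⁻) = 2 × 0.4617 = 0.9235 mol.
The cells are in series, so the same 0.9235 mol of electrons passes through the second cell.
2 H⁺ + 2 e⁻ → H₂ — 2 mol e⁻ per mol H₂, so n(H₂) = 0.9235/2 = 0.4617 mol.
V = nRT/P = (0.4617 × 8.314 × 311) / (125 × 10³) = 0.00955 m³ = 9.55 L.

9.55 L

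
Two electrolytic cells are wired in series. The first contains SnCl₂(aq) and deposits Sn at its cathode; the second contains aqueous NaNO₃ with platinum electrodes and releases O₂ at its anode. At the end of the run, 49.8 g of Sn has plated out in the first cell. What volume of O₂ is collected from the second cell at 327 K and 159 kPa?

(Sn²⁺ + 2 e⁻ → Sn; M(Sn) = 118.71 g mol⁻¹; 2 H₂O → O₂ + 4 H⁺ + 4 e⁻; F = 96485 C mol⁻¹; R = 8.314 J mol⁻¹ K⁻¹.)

n(Sn) = 49.8 / 118.71 = 0.4195 mol, so n(e⁻) = 2 × 0.4195 = 0.8390 mol.
The cells are in series, so the same 0.8390 mol of electrons passes through the second cell.
2 H₂O → O₂ + 4 H⁺ + 4 e⁻ — 4 mol e⁻ per mol O₂, so n(O₂) = 0.8390/4 = 0.2098 mol.
V = nRT/P = (0.2098 × 8.314 × 327) / (159 × 10³) = 0.00359 m³ = 3.59 L.

3.59 L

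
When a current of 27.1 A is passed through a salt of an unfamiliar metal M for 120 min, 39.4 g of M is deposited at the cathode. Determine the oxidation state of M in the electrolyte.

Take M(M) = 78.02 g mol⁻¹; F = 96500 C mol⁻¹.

Q = I·t = 27.10 A × 7200.0 s = 195100 C, so n(e⁻) = 195100/96500 = 2.022 mol.
n(M) deposited = 39.4 / 78.02 = 0.5050 mol.
Electrons per atom = n(e⁻)/n(M) = 2.022 / 0.5050 = 4.00 ≈ 4, so the ion is M⁴⁺.

+4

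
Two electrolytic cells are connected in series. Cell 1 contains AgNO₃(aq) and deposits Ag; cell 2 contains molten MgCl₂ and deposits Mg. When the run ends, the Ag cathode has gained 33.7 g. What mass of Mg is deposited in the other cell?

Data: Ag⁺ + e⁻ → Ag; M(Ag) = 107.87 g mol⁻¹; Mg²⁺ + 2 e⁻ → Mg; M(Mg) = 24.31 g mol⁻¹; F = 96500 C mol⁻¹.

3.80 g

n(Ag) = 33.7 / 107.87 = 0.3124 mol.
Since Ag⁺ + e⁻ → Ag, n(e⁻) passed = 1 × 0.3124 = 0.3124 mol.
Cells in series carry the same charge, so the same 0.3124 mol of electrons passes through cell 2.
Mg²⁺ + 2 e⁻ → Mg, so n(Mg) = 0.3124 / 2 = 0.1562 mol.
m(Mg) = 0.1562 × 24.31 = 3.80 g.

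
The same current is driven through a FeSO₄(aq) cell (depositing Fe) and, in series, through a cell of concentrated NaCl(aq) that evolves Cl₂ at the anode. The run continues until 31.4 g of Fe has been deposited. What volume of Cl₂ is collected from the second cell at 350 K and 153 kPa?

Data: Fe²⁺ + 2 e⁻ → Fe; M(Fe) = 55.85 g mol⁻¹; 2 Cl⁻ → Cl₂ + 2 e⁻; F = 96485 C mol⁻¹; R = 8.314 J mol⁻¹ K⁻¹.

n(Fe) = 31.4 / 55.85 = 0.5622 mol, so n(e⁻) = 2 × 0.5622 = 1.124 mol.
The cells are in series, so the same 1.124 mol of electrons passes through the second cell.
2 Cl⁻ → Cl₂ + 2 e⁻ — 2 mol e⁻ per mol Cl₂, so n(Cl₂) = 1.124/2 = 0.5622 mol.
V = nRT/P = (0.5622 × 8.314 × 350) / (153 × 10³) = 0.0107 m³ = 10.7 L.

10.7 L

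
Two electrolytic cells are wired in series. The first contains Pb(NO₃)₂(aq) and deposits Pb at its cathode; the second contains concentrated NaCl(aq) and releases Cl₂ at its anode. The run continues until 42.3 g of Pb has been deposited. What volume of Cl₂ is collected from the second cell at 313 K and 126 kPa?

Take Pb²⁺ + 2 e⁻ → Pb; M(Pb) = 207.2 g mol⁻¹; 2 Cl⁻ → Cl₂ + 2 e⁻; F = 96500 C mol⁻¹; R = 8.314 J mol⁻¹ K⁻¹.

4.22 L

n(Pb) = 42.3 / 207.2 = 0.2042 mol, so n(e⁻) = 2 × 0.2042 = 0.4083 mol.
The cells are in series, so the same 0.4083 mol of electrons passes through the second cell.
2 Cl⁻ → Cl₂ + 2 e⁻ — 2 mol e⁻ per mol Cl₂, so n(Cl₂) = 0.4083/2 = 0.2042 mol.
V = nRT/P = (0.2042 × 8.314 × 313) / (126 × 10³) = 0.00422 m³ = 4.22 L.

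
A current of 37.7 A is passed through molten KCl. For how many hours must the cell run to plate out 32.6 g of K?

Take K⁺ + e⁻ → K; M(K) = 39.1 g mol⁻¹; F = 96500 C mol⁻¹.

0.593 h

n(K) = m/M = 32.6 / 39.1 = 0.8338 mol.
Each K atom requires 1 electron, so n(e⁻) = 1 × 0.8338 = 0.8338 mol.
Q = n(e⁻)·F = 0.8338 × 96500 = 80460 C.
t = Q/I = 80460 / 37.70 A = 2134 s = 0.593 h.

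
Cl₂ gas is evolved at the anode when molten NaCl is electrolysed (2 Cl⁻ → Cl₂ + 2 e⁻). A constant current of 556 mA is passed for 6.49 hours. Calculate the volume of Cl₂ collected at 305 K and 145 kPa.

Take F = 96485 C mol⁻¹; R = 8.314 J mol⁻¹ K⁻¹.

1.18 L

Q = I·t = 0.5560 A × 23364 s = 12990 C.
n(e⁻) = Q/F = 12990 / 96485 = 0.1346 mol.
2 electrons are transferred per Cl₂ molecule, so n(Cl₂) = 0.1346 / 2 = 0.06732 mol.
V = nRT/P = (0.06732 × 8.314 × 305) / (145 × 10³ Pa) = 0.00118 m³ = 1.18 L.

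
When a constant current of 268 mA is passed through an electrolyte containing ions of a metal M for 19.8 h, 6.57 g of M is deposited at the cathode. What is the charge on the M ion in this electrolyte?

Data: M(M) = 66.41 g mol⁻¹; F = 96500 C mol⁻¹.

+2

Q = I·t = 0.2680 A × 71280 s = 19100 C, so n(e⁻) = 19100/96500 = 0.1980 mol.
n(M) deposited = 6.57 / 66.41 = 0.09893 mol.
Electrons per atom = n(e⁻)/n(M) = 0.1980 / 0.09893 = 2.00 ≈ 2, so the ion is M²⁺.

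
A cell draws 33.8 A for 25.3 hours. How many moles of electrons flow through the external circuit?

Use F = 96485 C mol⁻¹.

31.9 mol

Q = I·t = 33.80 A × 91080 s = 3079000 C.
n(e⁻) = Q/F = 3079000 / 96485 = 31.9 mol.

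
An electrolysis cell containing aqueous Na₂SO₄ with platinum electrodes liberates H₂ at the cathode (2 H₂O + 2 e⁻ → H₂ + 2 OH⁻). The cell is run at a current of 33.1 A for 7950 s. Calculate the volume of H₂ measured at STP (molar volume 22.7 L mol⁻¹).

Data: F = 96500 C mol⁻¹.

Q = I·t = 33.10 A × 7950.0 s = 263100 C.
n(e⁻) = Q/F = 263100 / 96500 = 2.727 mol.
2 electrons are transferred per H₂ molecule, so n(H₂) = 2.727 / 2 = 1.363 mol.
V = n × V_m = 1.363 × 22.7 = 31.0 L.

31.0 L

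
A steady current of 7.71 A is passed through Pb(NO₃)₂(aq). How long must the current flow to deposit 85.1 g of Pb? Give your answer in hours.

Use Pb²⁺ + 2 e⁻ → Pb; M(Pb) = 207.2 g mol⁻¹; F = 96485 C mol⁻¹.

2.86 h

n(Pb) = m/M = 85.1 / 207.2 = 0.4107 mol.
Each Pb atom requires 2 electrons, so n(e⁻) = 2 × 0.4107 = 0.8214 mol.
Q = n(e⁻)·F = 0.8214 × 96485 = 79260 C.
t = Q/I = 79260 / 7.710 A = 10280 s = 2.86 h.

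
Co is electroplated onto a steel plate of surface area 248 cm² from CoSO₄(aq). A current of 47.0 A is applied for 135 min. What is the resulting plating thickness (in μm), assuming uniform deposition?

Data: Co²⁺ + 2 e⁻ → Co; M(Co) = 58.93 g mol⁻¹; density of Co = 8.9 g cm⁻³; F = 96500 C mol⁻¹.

Q = I·t = 47.00 × 8100.0 = 380700 C; n(e⁻) = 3.945 mol.
n(Co) = n(e⁻)/2 = 1.973 mol, so m = 1.973 × 58.93 = 116.2 g.
Volume = m/ρ = 116.2 / 8.9 = 13.06 cm³.
Thickness = V/A = 13.06 / 248 = 0.0527 cm = 527 μm.

527 μm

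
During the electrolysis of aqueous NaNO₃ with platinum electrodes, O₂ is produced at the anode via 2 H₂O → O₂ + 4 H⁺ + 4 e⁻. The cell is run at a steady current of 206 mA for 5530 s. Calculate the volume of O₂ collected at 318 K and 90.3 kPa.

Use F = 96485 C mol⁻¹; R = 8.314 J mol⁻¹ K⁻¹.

0.0864 L

Q = I·t = 0.2060 A × 5530.0 s = 1139 C.
n(e⁻) = Q/F = 1139 / 96485 = 0.01181 mol.
4 electrons are transferred per O₂ molecule, so n(O₂) = 0.01181 / 4 = 0.002952 mol.
V = nRT/P = (0.002952 × 8.314 × 318) / (90.3 × 10³ Pa) = 8.64 × 10⁻⁵ m³ = 0.0864 L.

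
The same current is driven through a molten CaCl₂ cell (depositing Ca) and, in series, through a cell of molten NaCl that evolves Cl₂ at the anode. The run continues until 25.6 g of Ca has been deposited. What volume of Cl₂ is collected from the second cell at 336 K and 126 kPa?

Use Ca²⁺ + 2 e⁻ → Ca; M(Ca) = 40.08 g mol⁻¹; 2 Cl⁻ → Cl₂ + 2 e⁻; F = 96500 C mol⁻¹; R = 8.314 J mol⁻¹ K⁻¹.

n(Ca) = 25.6 / 40.08 = 0.6387 mol, so n(e⁻) = 2 × 0.6387 = 1.277 mol.
The cells are in series, so the same 1.277 mol of electrons passes through the second cell.
2 Cl⁻ → Cl₂ + 2 e⁻ — 2 mol e⁻ per mol Cl₂, so n(Cl₂) = 1.277/2 = 0.6387 mol.
V = nRT/P = (0.6387 × 8.314 × 336) / (126 × 10³) = 0.0142 m³ = 14.2 L.

14.2 L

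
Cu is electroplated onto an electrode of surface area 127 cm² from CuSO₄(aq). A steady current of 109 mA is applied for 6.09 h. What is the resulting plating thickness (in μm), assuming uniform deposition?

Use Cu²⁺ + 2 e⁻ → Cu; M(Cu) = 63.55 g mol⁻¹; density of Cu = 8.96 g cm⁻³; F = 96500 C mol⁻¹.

Q = I·t = 0.1090 × 21924 = 2390 C; n(e⁻) = 0.02476 mol.
n(Cu) = n(e⁻)/2 = 0.01238 mol, so m = 0.01238 × 63.55 = 0.7869 g.
Volume = m/ρ = 0.7869 / 8.96 = 0.08782 cm³.
Thickness = V/A = 0.08782 / 127 = 6.92 × 10⁻⁴ cm = 6.92 μm.

6.92 μm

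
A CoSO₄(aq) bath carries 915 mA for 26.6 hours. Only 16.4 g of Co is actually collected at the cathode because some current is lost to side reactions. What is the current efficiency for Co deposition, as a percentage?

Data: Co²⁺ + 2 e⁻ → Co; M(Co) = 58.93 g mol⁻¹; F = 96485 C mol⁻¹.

Q = I·t = 0.9150 × 95760 = 87620 C; n(e⁻) = 87620/96485 = 0.9081 mol.
Theoretical n(Co) = n(e⁻)/2 = 0.4541 mol, i.e. m_theo = 0.4541 × 58.93 = 26.76 g.
Efficiency = m_actual / m_theo = 16.4 / 26.76 = 61.3 %.

61.3 %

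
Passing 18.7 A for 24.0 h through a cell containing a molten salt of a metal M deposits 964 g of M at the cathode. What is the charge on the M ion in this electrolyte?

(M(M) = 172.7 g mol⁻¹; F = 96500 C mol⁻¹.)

Q = I·t = 18.70 A × 86400 s = 1616000 C, so n(e⁻) = 1616000/96500 = 16.74 mol.
n(M) deposited = 964 / 172.7 = 5.582 mol.
Electrons per atom = n(e⁻)/n(M) = 16.74 / 5.582 = 3.00 ≈ 3, so the ion is M³⁺.

+3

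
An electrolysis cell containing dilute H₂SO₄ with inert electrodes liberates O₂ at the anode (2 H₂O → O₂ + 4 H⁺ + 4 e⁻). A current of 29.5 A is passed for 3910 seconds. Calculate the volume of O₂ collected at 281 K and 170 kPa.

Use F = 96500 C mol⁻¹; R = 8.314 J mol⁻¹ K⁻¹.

4.11 L

Q = I·t = 29.50 A × 3910.0 s = 115300 C.
n(e⁻) = Q/F = 115300 / 96500 = 1.195 mol.
4 electrons are transferred per O₂ molecule, so n(O₂) = 1.195 / 4 = 0.2988 mol.
V = nRT/P = (0.2988 × 8.314 × 281) / (170 × 10³ Pa) = 0.00411 m³ = 4.11 L.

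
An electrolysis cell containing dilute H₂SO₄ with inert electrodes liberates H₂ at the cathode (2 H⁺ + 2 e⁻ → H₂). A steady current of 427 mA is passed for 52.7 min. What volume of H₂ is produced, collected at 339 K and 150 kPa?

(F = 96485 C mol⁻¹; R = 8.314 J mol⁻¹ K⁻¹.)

0.131 L

Q = I·t = 0.4270 A × 3162.0 s = 1350 C.
n(e⁻) = Q/F = 1350 / 96485 = 0.01399 mol.
2 electrons are transferred per H₂ molecule, so n(H₂) = 0.01399 / 2 = 0.006997 mol.
V = nRT/P = (0.006997 × 8.314 × 339) / (150 × 10³ Pa) = 1.31 × 10⁻⁴ m³ = 0.131 L.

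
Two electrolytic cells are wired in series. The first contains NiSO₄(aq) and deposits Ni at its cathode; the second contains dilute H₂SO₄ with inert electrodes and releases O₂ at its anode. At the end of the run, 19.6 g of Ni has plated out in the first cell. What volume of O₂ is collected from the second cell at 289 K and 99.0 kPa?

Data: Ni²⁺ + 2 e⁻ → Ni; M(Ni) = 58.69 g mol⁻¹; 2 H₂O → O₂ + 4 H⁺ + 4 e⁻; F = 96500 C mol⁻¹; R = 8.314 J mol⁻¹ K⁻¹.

4.05 L

n(Ni) = 19.6 / 58.69 = 0.3340 mol, so n(e⁻) = 2 × 0.3340 = 0.6679 mol.
The cells are in series, so the same 0.6679 mol of electrons passes through the second cell.
2 H₂O → O₂ + 4 H⁺ + 4 e⁻ — 4 mol e⁻ per mol O₂, so n(O₂) = 0.6679/4 = 0.1670 mol.
V = nRT/P = (0.1670 × 8.314 × 289) / (99.0 × 10³) = 0.00405 m³ = 4.05 L.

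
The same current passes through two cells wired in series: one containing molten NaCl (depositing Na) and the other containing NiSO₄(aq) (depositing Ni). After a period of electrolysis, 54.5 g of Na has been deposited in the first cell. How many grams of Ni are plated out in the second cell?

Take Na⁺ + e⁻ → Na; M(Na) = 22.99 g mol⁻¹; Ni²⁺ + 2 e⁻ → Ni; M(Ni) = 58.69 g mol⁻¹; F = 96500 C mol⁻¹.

69.6 g

n(Na) = 54.5 / 22.99 = 2.371 mol.
Since Na⁺ + e⁻ → Na, n(e⁻) passed = 1 × 2.371 = 2.371 mol.
Cells in series carry the same charge, so the same 2.371 mol of electrons passes through cell 2.
Ni²⁺ + 2 e⁻ → Ni, so n(Ni) = 2.371 / 2 = 1.185 mol.
m(Ni) = 1.185 × 58.69 = 69.6 g.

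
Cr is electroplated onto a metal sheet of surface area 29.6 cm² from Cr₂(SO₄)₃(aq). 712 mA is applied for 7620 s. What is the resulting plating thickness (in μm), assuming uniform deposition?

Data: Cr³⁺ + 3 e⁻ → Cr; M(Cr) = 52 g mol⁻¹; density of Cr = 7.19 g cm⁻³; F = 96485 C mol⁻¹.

Q = I·t = 0.7120 × 7620.0 = 5425 C; n(e⁻) = 0.05623 mol.
n(Cr) = n(e⁻)/3 = 0.01874 mol, so m = 0.01874 × 52 = 0.9747 g.
Volume = m/ρ = 0.9747 / 7.19 = 0.1356 cm³.
Thickness = V/A = 0.1356 / 29.6 = 0.00458 cm = 45.8 μm.

45.8 μm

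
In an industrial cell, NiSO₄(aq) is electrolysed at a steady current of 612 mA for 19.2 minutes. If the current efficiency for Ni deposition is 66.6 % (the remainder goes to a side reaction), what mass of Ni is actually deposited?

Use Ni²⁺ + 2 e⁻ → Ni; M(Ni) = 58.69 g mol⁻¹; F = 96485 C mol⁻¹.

Q = I·t = 0.6120 × 1152.0 = 705.0 C.
n(e⁻) = 705.0/96485 = 0.007307 mol; theoretically n(Ni) = 0.007307/2 = 0.003654 mol, m_theo = 0.2144 g.
At 66.6 % efficiency, m_actual = 0.666 × 0.2144 = 0.143 g.

0.143 g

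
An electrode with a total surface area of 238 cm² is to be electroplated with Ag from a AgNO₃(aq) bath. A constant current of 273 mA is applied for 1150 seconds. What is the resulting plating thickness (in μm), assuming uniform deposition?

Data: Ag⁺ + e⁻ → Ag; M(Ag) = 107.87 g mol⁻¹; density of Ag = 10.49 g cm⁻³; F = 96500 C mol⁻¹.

Q = I·t = 0.2730 × 1150.0 = 314.0 C; n(e⁻) = 0.003253 mol.
n(Ag) = n(e⁻)/1 = 0.003253 mol, so m = 0.003253 × 107.87 = 0.3509 g.
Volume = m/ρ = 0.3509 / 10.49 = 0.03345 cm³.
Thickness = V/A = 0.03345 / 238 = 1.41 × 10⁻⁴ cm = 1.41 μm.

1.41 μm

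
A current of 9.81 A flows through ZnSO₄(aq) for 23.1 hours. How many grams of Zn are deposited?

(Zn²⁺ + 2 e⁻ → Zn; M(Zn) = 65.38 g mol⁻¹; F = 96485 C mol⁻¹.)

Q = I·t = 9.810 A × 83160 s = 815800 C.
n(e⁻) = Q/F = 815800 / 96485 = 8.455 mol.
Zn²⁺ + 2 e⁻ → Zn, so n(Zn) = n(e⁻)/2 = 4.228 mol.
m = n·M = 4.228 × 65.38 = 276 g.

276 g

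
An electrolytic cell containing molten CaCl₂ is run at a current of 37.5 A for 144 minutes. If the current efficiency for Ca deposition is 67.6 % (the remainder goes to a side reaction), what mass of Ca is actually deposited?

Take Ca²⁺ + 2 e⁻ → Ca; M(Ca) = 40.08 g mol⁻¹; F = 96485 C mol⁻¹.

45.5 g

Q = I·t = 37.50 × 8640.0 = 324000 C.
n(e⁻) = 324000/96485 = 3.358 mol; theoretically n(Ca) = 3.358/2 = 1.679 mol, m_theo = 67.30 g.
At 67.6 % efficiency, m_actual = 0.676 × 67.30 = 45.5 g.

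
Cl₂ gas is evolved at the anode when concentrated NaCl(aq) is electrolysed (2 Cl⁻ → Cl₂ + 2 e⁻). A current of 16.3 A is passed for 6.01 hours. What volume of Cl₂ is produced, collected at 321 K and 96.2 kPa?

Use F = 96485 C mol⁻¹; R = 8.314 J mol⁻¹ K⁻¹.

Q = I·t = 16.30 A × 21636 s = 352700 C.
n(e⁻) = Q/F = 352700 / 96485 = 3.655 mol.
2 electrons are transferred per Cl₂ molecule, so n(Cl₂) = 3.655 / 2 = 1.828 mol.
V = nRT/P = (1.828 × 8.314 × 321) / (96.2 × 10³ Pa) = 0.0507 m³ = 50.7 L.

50.7 L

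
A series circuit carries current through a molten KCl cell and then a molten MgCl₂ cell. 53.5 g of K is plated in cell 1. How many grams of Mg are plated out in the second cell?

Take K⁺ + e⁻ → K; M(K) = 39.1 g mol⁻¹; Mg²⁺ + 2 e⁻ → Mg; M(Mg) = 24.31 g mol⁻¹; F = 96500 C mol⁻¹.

n(K) = 53.5 / 39.1 = 1.368 mol.
Since K⁺ + e⁻ → K, n(e⁻) passed = 1 × 1.368 = 1.368 mol.
Cells in series carry the same charge, so the same 1.368 mol of electrons passes through cell 2.
Mg²⁺ + 2 e⁻ → Mg, so n(Mg) = 1.368 / 2 = 0.6841 mol.
m(Mg) = 0.6841 × 24.31 = 16.6 g.

16.6 g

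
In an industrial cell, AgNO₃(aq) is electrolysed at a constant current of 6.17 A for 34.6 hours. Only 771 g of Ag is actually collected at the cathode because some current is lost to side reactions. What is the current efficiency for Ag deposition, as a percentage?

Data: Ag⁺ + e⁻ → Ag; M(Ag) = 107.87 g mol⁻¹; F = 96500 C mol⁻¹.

Q = I·t = 6.170 × 124560 = 768500 C; n(e⁻) = 768500/96500 = 7.964 mol.
Theoretical n(Ag) = n(e⁻)/1 = 7.964 mol, i.e. m_theo = 7.964 × 107.87 = 859.1 g.
Efficiency = m_actual / m_theo = 771 / 859.1 = 89.7 %.

89.7 %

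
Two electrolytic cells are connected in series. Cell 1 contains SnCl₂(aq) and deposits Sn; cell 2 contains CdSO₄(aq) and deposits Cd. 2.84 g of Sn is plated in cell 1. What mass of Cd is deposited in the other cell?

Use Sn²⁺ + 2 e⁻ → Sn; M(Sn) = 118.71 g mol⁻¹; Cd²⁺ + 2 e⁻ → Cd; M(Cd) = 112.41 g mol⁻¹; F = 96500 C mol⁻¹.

2.69 g

n(Sn) = 2.84 / 118.71 = 0.02392 mol.
Since Sn²⁺ + 2 e⁻ → Sn, n(e⁻) passed = 2 × 0.02392 = 0.04785 mol.
Cells in series carry the same charge, so the same 0.04785 mol of electrons passes through cell 2.
Cd²⁺ + 2 e⁻ → Cd, so n(Cd) = 0.04785 / 2 = 0.02392 mol.
m(Cd) = 0.02392 × 112.41 = 2.69 g.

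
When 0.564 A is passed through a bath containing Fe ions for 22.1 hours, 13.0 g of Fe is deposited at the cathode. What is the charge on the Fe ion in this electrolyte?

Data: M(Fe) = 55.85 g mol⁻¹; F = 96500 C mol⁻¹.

+2

Q = I·t = 0.5640 A × 79560 s = 44870 C, so n(e⁻) = 44870/96500 = 0.4650 mol.
n(Fe) deposited = 13.0 / 55.85 = 0.2328 mol.
Electrons per atom = n(e⁻)/n(Fe) = 0.4650 / 0.2328 = 2.00 ≈ 2, so the ion is Fe²⁺.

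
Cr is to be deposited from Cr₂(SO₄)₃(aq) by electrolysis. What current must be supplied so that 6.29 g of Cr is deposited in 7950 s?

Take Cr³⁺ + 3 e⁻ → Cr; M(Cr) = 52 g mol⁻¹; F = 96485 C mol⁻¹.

4.40 A

n(Cr) = 6.29 / 52 = 0.1210 mol.
n(e⁻) = 3 × 0.1210 = 0.3629 mol.
Q = n(e⁻)·F = 0.3629 × 96485 = 35010 C.
I = Q/t = 35010 / 7950.0 s = 4.40 A.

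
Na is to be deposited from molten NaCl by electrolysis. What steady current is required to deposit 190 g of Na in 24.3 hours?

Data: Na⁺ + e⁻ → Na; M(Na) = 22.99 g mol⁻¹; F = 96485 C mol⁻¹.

n(Na) = 190 / 22.99 = 8.264 mol.
n(e⁻) = 1 × 8.264 = 8.264 mol.
Q = n(e⁻)·F = 8.264 × 96485 = 797400 C.
I = Q/t = 797400 / 87480 s = 9.12 A.

9.12 A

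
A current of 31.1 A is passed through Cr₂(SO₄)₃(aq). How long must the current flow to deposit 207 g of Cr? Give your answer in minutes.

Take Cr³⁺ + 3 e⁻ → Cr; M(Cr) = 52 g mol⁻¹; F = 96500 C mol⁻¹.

618 min

n(Cr) = m/M = 207 / 52 = 3.981 mol.
Each Cr atom requires 3 electrons, so n(e⁻) = 3 × 3.981 = 11.94 mol.
Q = n(e⁻)·F = 11.94 × 96500 = 1152000 C.
t = Q/I = 1152000 / 31.10 A = 37060 s = 618 min.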